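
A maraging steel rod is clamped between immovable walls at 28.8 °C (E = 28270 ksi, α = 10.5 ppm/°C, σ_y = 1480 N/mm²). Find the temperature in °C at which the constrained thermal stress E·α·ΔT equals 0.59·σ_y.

455 °C

E = 28270 ksi = 194.9 GPa.
σ_y = 1480 N/mm² = 1480 MPa.
E·α·ΔT = 873.2 MPa ⇒ ΔT = 873.2 / (194.9×10³ × 10.5×10⁻⁶) = 426.7 K.
T = 28.8 + 426.7 = 455.5 °C.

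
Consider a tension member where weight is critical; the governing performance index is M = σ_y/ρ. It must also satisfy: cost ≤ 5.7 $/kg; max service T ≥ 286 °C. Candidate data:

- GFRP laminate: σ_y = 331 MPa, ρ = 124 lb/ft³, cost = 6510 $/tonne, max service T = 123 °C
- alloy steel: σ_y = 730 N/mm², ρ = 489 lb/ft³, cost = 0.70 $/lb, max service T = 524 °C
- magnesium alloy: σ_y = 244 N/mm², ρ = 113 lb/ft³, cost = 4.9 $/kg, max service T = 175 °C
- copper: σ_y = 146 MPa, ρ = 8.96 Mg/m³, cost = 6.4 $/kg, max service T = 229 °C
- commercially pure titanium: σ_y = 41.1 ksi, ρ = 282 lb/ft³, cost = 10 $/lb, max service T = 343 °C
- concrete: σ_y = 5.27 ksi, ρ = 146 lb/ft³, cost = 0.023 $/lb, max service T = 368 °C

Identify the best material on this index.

alloy steel

Screen on constraints: cost ≤ 5.7 $/kg; max service T ≥ 286 °C. Survivors: alloy steel, concrete.
Normalizing units and computing the index:
  alloy steel: σ_y = 730.0 MPa, ρ = 7833 kg/m³
  concrete: σ_y = 36.34 MPa, ρ = 2339 kg/m³
  alloy steel: M = 93.2 kN·m/kg
  concrete: M = 15.5 kN·m/kg
The maximum is for alloy steel.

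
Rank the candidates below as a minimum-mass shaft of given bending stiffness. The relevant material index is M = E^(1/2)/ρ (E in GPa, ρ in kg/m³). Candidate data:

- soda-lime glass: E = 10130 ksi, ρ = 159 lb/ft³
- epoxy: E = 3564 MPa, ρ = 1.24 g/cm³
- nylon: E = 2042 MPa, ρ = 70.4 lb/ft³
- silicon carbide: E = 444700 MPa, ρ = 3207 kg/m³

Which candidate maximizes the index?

Normalizing units and computing the index:
  soda-lime glass: E = 69.84 GPa, ρ = 2547 kg/m³
  epoxy: E = 3.564 GPa, ρ = 1240 kg/m³
  nylon: E = 2.042 GPa, ρ = 1128 kg/m³
  silicon carbide: E = 444.7 GPa, ρ = 3207 kg/m³
  silicon carbide: M = 6.58×10⁻³
  soda-lime glass: M = 3.28×10⁻³
  epoxy: M = 1.52×10⁻³
  nylon: M = 1.27×10⁻³
Silicon carbide has the largest M.

silicon carbide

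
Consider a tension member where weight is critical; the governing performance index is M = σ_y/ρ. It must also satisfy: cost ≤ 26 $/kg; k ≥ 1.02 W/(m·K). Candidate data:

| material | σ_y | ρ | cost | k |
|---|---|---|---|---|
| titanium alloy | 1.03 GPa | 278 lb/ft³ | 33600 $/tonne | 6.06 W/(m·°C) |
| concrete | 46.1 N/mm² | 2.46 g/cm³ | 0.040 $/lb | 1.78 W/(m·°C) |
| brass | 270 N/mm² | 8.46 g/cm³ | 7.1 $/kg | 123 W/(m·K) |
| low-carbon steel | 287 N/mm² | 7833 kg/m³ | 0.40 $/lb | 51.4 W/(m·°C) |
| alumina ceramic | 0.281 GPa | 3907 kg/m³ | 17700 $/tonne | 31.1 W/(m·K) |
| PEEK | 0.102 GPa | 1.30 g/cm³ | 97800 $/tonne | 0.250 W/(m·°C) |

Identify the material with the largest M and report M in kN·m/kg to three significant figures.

Screen on constraints: cost ≤ 26 $/kg; k ≥ 1.02 W/(m·K). Survivors: concrete, brass, low-carbon steel, alumina ceramic.
Putting every candidate on a common basis:
  concrete: σ_y = 46.10 MPa, ρ = 2460 kg/m³
  brass: σ_y = 270.0 MPa, ρ = 8460 kg/m³
  low-carbon steel: σ_y = 287.0 MPa, ρ = 7833 kg/m³
  alumina ceramic: σ_y = 281.0 MPa, ρ = 3907 kg/m³
  alumina ceramic: M = 71.9 kN·m/kg
  low-carbon steel: M = 36.6 kN·m/kg
  brass: M = 31.9 kN·m/kg
  concrete: M = 18.7 kN·m/kg
Alumina ceramic ranks first.

alumina ceramic, M = 71.9 kN·m/kg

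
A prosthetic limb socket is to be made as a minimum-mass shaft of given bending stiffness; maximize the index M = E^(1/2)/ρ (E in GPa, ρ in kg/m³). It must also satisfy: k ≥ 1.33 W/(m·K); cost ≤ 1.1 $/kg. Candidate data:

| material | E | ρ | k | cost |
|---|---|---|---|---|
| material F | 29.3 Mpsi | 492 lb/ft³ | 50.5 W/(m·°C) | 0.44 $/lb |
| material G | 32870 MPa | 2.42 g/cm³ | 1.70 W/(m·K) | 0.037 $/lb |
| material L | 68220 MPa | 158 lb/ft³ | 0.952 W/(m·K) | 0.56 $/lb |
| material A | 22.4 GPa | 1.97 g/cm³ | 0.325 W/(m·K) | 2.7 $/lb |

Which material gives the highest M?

material G

Screen on constraints: k ≥ 1.33 W/(m·K); cost ≤ 1.1 $/kg. Survivors: material F, material G.
Putting every candidate on a common basis:
  material F: E = 202.0 GPa, ρ = 7881 kg/m³
  material G: E = 32.87 GPa, ρ = 2420 kg/m³
  material G: M = 2.37×10⁻³
  material F: M = 1.80×10⁻³
Highest index: material G.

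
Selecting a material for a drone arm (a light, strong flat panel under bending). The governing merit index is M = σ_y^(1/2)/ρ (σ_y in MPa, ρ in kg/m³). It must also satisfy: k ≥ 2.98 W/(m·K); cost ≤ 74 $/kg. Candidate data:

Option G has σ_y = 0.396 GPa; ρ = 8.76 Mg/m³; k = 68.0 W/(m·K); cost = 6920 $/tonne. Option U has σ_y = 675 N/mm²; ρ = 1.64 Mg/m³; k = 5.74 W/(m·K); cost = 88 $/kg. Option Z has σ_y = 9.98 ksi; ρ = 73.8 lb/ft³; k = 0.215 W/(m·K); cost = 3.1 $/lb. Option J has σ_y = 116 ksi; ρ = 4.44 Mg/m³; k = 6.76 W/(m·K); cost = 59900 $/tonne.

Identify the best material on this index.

option J

Screen on constraints: k ≥ 2.98 W/(m·K); cost ≤ 74 $/kg. Survivors: option G, option J.
After converting to SI:
  option G: σ_y = 396.0 MPa, ρ = 8760 kg/m³
  option J: σ_y = 799.8 MPa, ρ = 4440 kg/m³
  option J: M = 6.37×10⁻³
  option G: M = 2.27×10⁻³
Option J ranks first.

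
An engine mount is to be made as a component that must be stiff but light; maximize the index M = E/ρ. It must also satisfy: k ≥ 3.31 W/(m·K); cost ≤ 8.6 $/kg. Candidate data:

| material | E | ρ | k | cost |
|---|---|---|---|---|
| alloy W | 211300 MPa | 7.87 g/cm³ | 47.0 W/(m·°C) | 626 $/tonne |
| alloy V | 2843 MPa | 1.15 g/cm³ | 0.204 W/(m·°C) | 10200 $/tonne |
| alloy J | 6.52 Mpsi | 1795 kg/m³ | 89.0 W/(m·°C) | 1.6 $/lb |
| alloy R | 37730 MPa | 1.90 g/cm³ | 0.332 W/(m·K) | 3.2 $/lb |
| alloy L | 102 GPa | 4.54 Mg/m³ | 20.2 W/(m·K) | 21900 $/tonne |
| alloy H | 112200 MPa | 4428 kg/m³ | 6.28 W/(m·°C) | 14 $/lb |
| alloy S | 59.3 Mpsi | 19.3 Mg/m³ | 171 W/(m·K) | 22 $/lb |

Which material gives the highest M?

Screen on constraints: k ≥ 3.31 W/(m·K); cost ≤ 8.6 $/kg. Survivors: alloy W, alloy J.
Convert each candidate to consistent units, then evaluate M:
  alloy W: E = 211.3 GPa, ρ = 7870 kg/m³
  alloy J: E = 44.95 GPa, ρ = 1795 kg/m³
  alloy W: M = 26.8 MN·m/kg
  alloy J: M = 25.0 MN·m/kg
Alloy W has the largest M.

alloy W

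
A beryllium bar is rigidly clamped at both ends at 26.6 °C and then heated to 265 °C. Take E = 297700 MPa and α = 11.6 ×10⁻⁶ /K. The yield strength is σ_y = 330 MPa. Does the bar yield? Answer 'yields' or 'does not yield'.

yields

E = 297700 MPa = 297.7 GPa.
ΔT = 238.4 K. Constrained thermal stress σ = E·α·ΔT = 297.7×10³ MPa × 11.6×10⁻⁶ × 238.4 = 823 MPa (compressive).
Compare to σ_y = 330 MPa: σ ≥ σ_y, so it yields.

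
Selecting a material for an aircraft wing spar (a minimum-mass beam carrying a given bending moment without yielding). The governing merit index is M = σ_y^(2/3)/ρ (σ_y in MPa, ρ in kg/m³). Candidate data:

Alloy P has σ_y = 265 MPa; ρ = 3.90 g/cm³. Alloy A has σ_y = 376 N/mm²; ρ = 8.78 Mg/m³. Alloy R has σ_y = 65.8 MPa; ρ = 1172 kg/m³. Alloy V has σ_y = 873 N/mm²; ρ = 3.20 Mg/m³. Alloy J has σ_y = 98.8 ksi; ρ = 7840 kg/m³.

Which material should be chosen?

In SI units:
  alloy P: σ_y = 265.0 MPa, ρ = 3900 kg/m³
  alloy A: σ_y = 376.0 MPa, ρ = 8780 kg/m³
  alloy R: σ_y = 65.80 MPa, ρ = 1172 kg/m³
  alloy V: σ_y = 873.0 MPa, ρ = 3200 kg/m³
  alloy J: σ_y = 681.2 MPa, ρ = 7840 kg/m³
  alloy V: M = 28.5×10⁻³
  alloy R: M = 13.9×10⁻³
  alloy P: M = 10.6×10⁻³
  alloy J: M = 9.87×10⁻³
  alloy A: M = 5.93×10⁻³
Highest index: alloy V.

alloy V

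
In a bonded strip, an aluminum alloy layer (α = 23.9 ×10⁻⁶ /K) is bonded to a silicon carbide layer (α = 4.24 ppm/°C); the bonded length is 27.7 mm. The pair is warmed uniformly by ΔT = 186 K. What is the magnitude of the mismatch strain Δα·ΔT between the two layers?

3.66×10⁻³

Δα = |23.9 − 4.24|×10⁻⁶/K = 19.7×10⁻⁶/K.
Mismatch strain = Δα·ΔT = 19.7×10⁻⁶ × 186.0 = 3.66×10⁻³.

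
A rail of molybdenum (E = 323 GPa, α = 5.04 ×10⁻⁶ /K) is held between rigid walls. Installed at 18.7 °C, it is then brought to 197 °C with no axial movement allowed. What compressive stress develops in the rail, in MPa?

290 MPa

ΔT = 178.3 K. Constrained thermal stress σ = E·α·ΔT = 323.0×10³ MPa × 5.04×10⁻⁶ × 178.3 = 290 MPa (compressive).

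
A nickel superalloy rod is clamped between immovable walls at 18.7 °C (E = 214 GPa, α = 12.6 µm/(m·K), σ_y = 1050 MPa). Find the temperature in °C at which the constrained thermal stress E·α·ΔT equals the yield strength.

408 °C

E·α·ΔT = 1050 MPa ⇒ ΔT = 1050 / (214.0×10³ × 12.6×10⁻⁶) = 389.4 K.
T = 18.7 + 389.4 = 408.1 °C.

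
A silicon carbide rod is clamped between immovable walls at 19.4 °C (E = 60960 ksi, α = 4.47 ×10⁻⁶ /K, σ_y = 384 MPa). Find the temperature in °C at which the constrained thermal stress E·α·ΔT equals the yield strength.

E = 60960 ksi = 420.3 GPa.
E·α·ΔT = 384.0 MPa ⇒ ΔT = 384.0 / (420.3×10³ × 4.47×10⁻⁶) = 204.4 K.
T = 19.4 + 204.4 = 223.8 °C.

224 °C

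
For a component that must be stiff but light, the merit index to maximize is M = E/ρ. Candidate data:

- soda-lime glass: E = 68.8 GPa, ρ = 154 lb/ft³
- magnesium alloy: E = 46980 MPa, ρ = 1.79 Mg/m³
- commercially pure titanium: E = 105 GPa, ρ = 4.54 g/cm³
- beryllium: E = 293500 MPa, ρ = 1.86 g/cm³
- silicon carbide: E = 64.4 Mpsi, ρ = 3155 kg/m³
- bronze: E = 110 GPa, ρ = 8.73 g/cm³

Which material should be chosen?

beryllium

Putting every candidate on a common basis:
  soda-lime glass: E = 68.80 GPa, ρ = 2467 kg/m³
  magnesium alloy: E = 46.98 GPa, ρ = 1790 kg/m³
  commercially pure titanium: E = 105.0 GPa, ρ = 4540 kg/m³
  beryllium: E = 293.5 GPa, ρ = 1860 kg/m³
  silicon carbide: E = 444.0 GPa, ρ = 3155 kg/m³
  bronze: E = 110.0 GPa, ρ = 8730 kg/m³
  beryllium: M = 158 MN·m/kg
  silicon carbide: M = 141 MN·m/kg
  soda-lime glass: M = 27.9 MN·m/kg
  magnesium alloy: M = 26.2 MN·m/kg
  commercially pure titanium: M = 23.1 MN·m/kg
  bronze: M = 12.6 MN·m/kg
Beryllium ranks first.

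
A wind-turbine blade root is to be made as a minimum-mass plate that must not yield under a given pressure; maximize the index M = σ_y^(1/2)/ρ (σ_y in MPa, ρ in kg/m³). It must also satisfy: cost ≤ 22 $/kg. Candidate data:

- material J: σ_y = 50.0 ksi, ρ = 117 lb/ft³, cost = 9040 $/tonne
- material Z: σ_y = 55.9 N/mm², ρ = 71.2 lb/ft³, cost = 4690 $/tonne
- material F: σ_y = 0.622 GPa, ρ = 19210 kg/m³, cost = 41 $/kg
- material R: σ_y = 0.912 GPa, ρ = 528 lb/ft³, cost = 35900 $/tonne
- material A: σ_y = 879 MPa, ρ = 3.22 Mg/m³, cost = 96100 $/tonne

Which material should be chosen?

Screen on constraints: cost ≤ 22 $/kg. Survivors: material J, material Z.
Normalizing units and computing the index:
  material J: σ_y = 344.7 MPa, ρ = 1874 kg/m³
  material Z: σ_y = 55.90 MPa, ρ = 1141 kg/m³
  material J: M = 9.91×10⁻³
  material Z: M = 6.56×10⁻³
Material J has the largest M.

material J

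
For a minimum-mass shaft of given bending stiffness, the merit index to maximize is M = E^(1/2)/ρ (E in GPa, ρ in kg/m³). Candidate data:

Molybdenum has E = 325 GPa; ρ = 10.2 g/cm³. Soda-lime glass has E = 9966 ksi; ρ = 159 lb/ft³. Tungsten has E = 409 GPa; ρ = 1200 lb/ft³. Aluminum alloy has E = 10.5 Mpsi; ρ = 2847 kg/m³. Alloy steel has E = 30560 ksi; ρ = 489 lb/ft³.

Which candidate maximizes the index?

After converting to SI:
  molybdenum: E = 325.0 GPa, ρ = 10200 kg/m³
  soda-lime glass: E = 68.71 GPa, ρ = 2547 kg/m³
  tungsten: E = 409.0 GPa, ρ = 19220 kg/m³
  aluminum alloy: E = 72.39 GPa, ρ = 2847 kg/m³
  alloy steel: E = 210.7 GPa, ρ = 7833 kg/m³
  soda-lime glass: M = 3.25×10⁻³
  aluminum alloy: M = 2.99×10⁻³
  alloy steel: M = 1.85×10⁻³
  molybdenum: M = 1.77×10⁻³
  tungsten: M = 1.05×10⁻³
The maximum is for soda-lime glass.

soda-lime glass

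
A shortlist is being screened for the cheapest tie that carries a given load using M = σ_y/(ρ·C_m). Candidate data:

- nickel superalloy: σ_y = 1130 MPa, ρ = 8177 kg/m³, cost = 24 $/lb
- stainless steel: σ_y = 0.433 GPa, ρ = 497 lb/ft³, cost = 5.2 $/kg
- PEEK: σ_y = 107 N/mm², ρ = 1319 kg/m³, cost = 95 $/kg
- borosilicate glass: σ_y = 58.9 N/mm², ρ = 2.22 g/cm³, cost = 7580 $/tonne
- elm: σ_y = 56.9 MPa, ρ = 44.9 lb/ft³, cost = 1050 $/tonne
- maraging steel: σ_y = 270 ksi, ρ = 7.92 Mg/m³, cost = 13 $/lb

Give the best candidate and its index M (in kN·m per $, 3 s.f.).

elm, M = 75.3 kN·m per $

Normalizing units and computing the index:
  nickel superalloy: σ_y = 1130 MPa, ρ = 8177 kg/m³, cost = 52.91 $/kg
  stainless steel: σ_y = 433.0 MPa, ρ = 7961 kg/m³, cost = 5.200 $/kg
  PEEK: σ_y = 107.0 MPa, ρ = 1319 kg/m³, cost = 95.00 $/kg
  borosilicate glass: σ_y = 58.90 MPa, ρ = 2220 kg/m³, cost = 7.580 $/kg
  elm: σ_y = 56.90 MPa, ρ = 719.2 kg/m³, cost = 1.050 $/kg
  maraging steel: σ_y = 1862 MPa, ρ = 7920 kg/m³, cost = 28.66 $/kg
  elm: M = 75.3 kN·m per $
  stainless steel: M = 10.5 kN·m per $
  maraging steel: M = 8.20 kN·m per $
  borosilicate glass: M = 3.50 kN·m per $
  nickel superalloy: M = 2.61 kN·m per $
  PEEK: M = 0.854 kN·m per $
Elm ranks first.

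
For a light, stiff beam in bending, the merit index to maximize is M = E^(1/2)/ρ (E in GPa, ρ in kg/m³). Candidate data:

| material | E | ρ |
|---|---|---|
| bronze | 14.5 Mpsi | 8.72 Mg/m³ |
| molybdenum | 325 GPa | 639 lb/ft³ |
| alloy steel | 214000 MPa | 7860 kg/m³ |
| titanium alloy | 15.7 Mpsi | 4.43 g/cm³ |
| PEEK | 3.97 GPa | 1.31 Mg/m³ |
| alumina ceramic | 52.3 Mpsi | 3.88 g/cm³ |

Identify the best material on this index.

Normalizing units and computing the index:
  bronze: E = 99.97 GPa, ρ = 8720 kg/m³
  molybdenum: E = 325.0 GPa, ρ = 10240 kg/m³
  alloy steel: E = 214.0 GPa, ρ = 7860 kg/m³
  titanium alloy: E = 108.2 GPa, ρ = 4430 kg/m³
  PEEK: E = 3.970 GPa, ρ = 1310 kg/m³
  alumina ceramic: E = 360.6 GPa, ρ = 3880 kg/m³
  alumina ceramic: M = 4.89×10⁻³
  titanium alloy: M = 2.35×10⁻³
  alloy steel: M = 1.86×10⁻³
  molybdenum: M = 1.76×10⁻³
  PEEK: M = 1.52×10⁻³
  bronze: M = 1.15×10⁻³
Alumina ceramic has the largest M.

alumina ceramic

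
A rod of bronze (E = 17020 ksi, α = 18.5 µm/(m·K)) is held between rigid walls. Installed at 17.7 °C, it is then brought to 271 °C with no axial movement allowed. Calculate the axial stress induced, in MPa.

550 MPa

E = 17020 ksi = 117.3 GPa.
ΔT = 253.3 K. Constrained thermal stress σ = E·α·ΔT = 117.3×10³ MPa × 18.5×10⁻⁶ × 253.3 = 550 MPa (compressive).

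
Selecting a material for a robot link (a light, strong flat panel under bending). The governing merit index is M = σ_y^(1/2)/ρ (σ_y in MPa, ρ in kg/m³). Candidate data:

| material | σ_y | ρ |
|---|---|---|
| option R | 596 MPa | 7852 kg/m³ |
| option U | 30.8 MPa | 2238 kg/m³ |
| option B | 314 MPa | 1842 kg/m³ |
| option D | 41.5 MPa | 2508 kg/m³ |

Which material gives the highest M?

option B

Computing M directly (units already consistent):
  option B: M = 9.62×10⁻³
  option R: M = 3.11×10⁻³
  option D: M = 2.57×10⁻³
  option U: M = 2.48×10⁻³
Option B has the largest M.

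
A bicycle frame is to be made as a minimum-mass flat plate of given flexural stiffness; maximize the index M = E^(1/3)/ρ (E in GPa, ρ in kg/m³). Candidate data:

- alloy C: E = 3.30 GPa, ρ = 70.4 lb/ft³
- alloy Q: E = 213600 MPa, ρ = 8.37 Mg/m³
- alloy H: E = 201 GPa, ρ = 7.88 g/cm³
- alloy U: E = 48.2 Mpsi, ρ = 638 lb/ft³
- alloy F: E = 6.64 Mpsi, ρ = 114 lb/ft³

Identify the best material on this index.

alloy F

Convert each candidate to consistent units, then evaluate M:
  alloy C: E = 3.300 GPa, ρ = 1128 kg/m³
  alloy Q: E = 213.6 GPa, ρ = 8370 kg/m³
  alloy H: E = 201.0 GPa, ρ = 7880 kg/m³
  alloy U: E = 332.3 GPa, ρ = 10220 kg/m³
  alloy F: E = 45.78 GPa, ρ = 1826 kg/m³
  alloy F: M = 1.96×10⁻³
  alloy C: M = 1.32×10⁻³
  alloy H: M = 0.743×10⁻³
  alloy Q: M = 0.714×10⁻³
  alloy U: M = 0.678×10⁻³
Alloy F ranks first.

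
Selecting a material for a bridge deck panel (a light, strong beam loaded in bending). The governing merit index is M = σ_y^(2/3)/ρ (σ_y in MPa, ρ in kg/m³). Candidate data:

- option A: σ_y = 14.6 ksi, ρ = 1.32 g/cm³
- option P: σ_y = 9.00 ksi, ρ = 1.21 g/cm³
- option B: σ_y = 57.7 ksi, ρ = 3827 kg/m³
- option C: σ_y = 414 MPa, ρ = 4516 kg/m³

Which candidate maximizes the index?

option A

In SI units:
  option A: σ_y = 100.7 MPa, ρ = 1320 kg/m³
  option P: σ_y = 62.05 MPa, ρ = 1210 kg/m³
  option B: σ_y = 397.8 MPa, ρ = 3827 kg/m³
  option C: σ_y = 414.0 MPa, ρ = 4516 kg/m³
  option A: M = 16.4×10⁻³
  option B: M = 14.1×10⁻³
  option P: M = 13.0×10⁻³
  option C: M = 12.3×10⁻³
The maximum is for option A.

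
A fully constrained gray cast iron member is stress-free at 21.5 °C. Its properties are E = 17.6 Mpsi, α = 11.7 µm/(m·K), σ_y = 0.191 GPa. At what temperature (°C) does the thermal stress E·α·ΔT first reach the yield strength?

E = 17.6 Mpsi = 121.3 GPa.
σ_y = 0.191 GPa = 191.0 MPa.
E·α·ΔT = 191.0 MPa ⇒ ΔT = 191.0 / (121.3×10³ × 11.7×10⁻⁶) = 134.5 K.
T = 21.5 + 134.5 = 156.0 °C.

156 °C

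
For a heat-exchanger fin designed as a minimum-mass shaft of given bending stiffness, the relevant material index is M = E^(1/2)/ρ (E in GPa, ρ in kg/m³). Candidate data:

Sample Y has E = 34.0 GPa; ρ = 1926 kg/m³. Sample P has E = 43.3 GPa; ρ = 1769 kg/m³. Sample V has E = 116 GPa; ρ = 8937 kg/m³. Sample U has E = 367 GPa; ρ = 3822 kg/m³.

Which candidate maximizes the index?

sample U

Evaluate M for each candidate:
  sample U: M = 5.01×10⁻³
  sample P: M = 3.72×10⁻³
  sample Y: M = 3.03×10⁻³
  sample V: M = 1.21×10⁻³
Sample U has the largest M.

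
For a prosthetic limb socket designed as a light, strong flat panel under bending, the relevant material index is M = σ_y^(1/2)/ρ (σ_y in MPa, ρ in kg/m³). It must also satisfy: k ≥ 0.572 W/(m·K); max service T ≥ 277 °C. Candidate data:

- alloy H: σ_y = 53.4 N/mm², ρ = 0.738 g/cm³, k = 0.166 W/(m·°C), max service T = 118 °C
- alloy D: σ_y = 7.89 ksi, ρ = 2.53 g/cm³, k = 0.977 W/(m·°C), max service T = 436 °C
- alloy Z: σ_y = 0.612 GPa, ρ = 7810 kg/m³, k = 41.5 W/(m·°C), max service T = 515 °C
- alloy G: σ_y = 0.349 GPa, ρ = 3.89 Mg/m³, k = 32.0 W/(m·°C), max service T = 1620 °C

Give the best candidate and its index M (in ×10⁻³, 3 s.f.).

alloy G, M = 4.80×10⁻³

Screen on constraints: k ≥ 0.572 W/(m·K); max service T ≥ 277 °C. Survivors: alloy D, alloy Z, alloy G.
In SI units:
  alloy D: σ_y = 54.40 MPa, ρ = 2530 kg/m³
  alloy Z: σ_y = 612.0 MPa, ρ = 7810 kg/m³
  alloy G: σ_y = 349.0 MPa, ρ = 3890 kg/m³
  alloy G: M = 4.80×10⁻³
  alloy Z: M = 3.17×10⁻³
  alloy D: M = 2.92×10⁻³
Alloy G ranks first.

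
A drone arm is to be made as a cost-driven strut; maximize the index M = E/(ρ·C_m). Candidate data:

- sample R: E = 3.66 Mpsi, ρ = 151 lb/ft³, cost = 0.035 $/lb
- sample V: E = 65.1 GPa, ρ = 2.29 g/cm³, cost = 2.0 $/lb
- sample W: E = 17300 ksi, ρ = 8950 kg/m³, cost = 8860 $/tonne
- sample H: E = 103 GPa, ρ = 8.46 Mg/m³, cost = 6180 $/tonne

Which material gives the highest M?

Putting every candidate on a common basis:
  sample R: E = 25.23 GPa, ρ = 2419 kg/m³, cost = 0.07716 $/kg
  sample V: E = 65.10 GPa, ρ = 2290 kg/m³, cost = 4.409 $/kg
  sample W: E = 119.3 GPa, ρ = 8950 kg/m³, cost = 8.860 $/kg
  sample H: E = 103.0 GPa, ρ = 8460 kg/m³, cost = 6.180 $/kg
  sample R: M = 135 MN·m per $
  sample V: M = 6.45 MN·m per $
  sample H: M = 1.97 MN·m per $
  sample W: M = 1.50 MN·m per $
Sample R ranks first.

sample R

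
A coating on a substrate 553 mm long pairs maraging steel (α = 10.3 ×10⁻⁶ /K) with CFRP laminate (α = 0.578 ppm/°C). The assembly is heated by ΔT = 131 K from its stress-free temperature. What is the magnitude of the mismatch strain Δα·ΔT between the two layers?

1.27×10⁻³

Δα = |10.3 − 0.578|×10⁻⁶/K = 9.72×10⁻⁶/K.
Mismatch strain = Δα·ΔT = 9.72×10⁻⁶ × 131.0 = 1.27×10⁻³.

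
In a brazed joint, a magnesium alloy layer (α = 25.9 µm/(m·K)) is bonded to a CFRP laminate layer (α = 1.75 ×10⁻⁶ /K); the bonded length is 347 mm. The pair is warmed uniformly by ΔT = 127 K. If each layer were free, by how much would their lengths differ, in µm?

Δα = |25.9 − 1.75|×10⁻⁶/K = 24.1×10⁻⁶/K.
ΔL_mismatch = Δα·L·ΔT = 24.1×10⁻⁶ × 347.0 mm × 127.0 K = 1060 µm.

1060 µm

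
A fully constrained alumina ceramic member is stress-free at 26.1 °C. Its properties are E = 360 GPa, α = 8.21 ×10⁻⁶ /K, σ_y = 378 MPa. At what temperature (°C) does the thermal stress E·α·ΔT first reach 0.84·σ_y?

E·α·ΔT = 317.5 MPa ⇒ ΔT = 317.5 / (360.0×10³ × 8.21×10⁻⁶) = 107.4 K.
T = 26.1 + 107.4 = 133.5 °C.

134 °C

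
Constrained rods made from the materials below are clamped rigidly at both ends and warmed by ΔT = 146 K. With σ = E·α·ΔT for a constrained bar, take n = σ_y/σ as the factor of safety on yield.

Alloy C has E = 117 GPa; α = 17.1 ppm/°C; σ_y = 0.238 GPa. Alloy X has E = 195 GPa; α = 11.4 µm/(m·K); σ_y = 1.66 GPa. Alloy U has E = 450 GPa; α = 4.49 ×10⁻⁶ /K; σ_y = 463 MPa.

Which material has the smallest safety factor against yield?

alloy C

Per material, after unit conversion:
  alloy C: E = 117.0, α = 17.1, σ_y = 238.0 → σ = 292 MPa, n = 0.815
  alloy X: E = 195.0, α = 11.4, σ_y = 1660 → σ = 325 MPa, n = 5.11
  alloy U: E = 450.0, α = 4.49, σ_y = 463.0 → σ = 295 MPa, n = 1.57
The minimum is alloy C at n = 0.815.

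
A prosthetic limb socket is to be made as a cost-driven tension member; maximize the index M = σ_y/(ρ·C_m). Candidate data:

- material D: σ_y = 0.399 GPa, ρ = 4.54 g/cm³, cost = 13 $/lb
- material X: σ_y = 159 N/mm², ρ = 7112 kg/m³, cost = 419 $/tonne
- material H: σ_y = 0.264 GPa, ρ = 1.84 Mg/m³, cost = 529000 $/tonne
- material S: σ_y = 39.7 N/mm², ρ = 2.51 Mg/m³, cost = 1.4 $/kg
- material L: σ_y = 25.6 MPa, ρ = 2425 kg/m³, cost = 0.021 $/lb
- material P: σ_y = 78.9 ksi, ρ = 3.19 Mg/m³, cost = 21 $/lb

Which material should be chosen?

Convert each candidate to consistent units, then evaluate M:
  material D: σ_y = 399.0 MPa, ρ = 4540 kg/m³, cost = 28.66 $/kg
  material X: σ_y = 159.0 MPa, ρ = 7112 kg/m³, cost = 0.4190 $/kg
  material H: σ_y = 264.0 MPa, ρ = 1840 kg/m³, cost = 529.0 $/kg
  material S: σ_y = 39.70 MPa, ρ = 2510 kg/m³, cost = 1.400 $/kg
  material L: σ_y = 25.60 MPa, ρ = 2425 kg/m³, cost = 0.04630 $/kg
  material P: σ_y = 544.0 MPa, ρ = 3190 kg/m³, cost = 46.30 $/kg
  material L: M = 228 kN·m per $
  material X: M = 53.4 kN·m per $
  material S: M = 11.3 kN·m per $
  material P: M = 3.68 kN·m per $
  material D: M = 3.07 kN·m per $
  material H: M = 0.271 kN·m per $
Material L has the largest M.

material L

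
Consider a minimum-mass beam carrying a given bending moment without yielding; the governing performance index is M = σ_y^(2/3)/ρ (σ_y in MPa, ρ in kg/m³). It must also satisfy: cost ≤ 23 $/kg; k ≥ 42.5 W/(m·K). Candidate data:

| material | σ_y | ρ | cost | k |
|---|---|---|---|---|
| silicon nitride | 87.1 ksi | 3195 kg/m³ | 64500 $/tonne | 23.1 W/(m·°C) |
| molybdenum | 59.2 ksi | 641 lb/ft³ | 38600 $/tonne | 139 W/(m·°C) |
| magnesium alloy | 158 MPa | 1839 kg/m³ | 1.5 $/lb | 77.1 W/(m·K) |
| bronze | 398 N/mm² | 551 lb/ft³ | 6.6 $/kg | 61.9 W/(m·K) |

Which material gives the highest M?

Screen on constraints: cost ≤ 23 $/kg; k ≥ 42.5 W/(m·K). Survivors: magnesium alloy, bronze.
In SI units:
  magnesium alloy: σ_y = 158.0 MPa, ρ = 1839 kg/m³
  bronze: σ_y = 398.0 MPa, ρ = 8826 kg/m³
  magnesium alloy: M = 15.9×10⁻³
  bronze: M = 6.13×10⁻³
Magnesium alloy ranks first.

magnesium alloy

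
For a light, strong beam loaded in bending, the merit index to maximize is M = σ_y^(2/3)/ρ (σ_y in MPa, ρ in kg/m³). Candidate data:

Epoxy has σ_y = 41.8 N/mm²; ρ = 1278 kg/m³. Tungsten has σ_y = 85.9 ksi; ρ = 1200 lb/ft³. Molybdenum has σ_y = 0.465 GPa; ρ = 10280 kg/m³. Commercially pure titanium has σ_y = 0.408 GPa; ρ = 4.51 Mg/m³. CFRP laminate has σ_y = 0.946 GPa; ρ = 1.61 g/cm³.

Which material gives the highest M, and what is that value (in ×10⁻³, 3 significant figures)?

CFRP laminate, M = 59.9×10⁻³

Convert each candidate to consistent units, then evaluate M:
  epoxy: σ_y = 41.80 MPa, ρ = 1278 kg/m³
  tungsten: σ_y = 592.3 MPa, ρ = 19220 kg/m³
  molybdenum: σ_y = 465.0 MPa, ρ = 10280 kg/m³
  commercially pure titanium: σ_y = 408.0 MPa, ρ = 4510 kg/m³
  CFRP laminate: σ_y = 946.0 MPa, ρ = 1610 kg/m³
  CFRP laminate: M = 59.9×10⁻³
  commercially pure titanium: M = 12.2×10⁻³
  epoxy: M = 9.42×10⁻³
  molybdenum: M = 5.84×10⁻³
  tungsten: M = 3.67×10⁻³
The maximum is for CFRP laminate.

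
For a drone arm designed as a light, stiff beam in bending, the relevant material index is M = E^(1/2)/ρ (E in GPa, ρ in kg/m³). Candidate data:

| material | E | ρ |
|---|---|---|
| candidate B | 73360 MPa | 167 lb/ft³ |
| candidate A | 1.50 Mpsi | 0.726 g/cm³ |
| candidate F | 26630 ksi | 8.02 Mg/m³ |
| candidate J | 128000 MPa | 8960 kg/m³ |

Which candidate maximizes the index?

Putting every candidate on a common basis:
  candidate B: E = 73.36 GPa, ρ = 2675 kg/m³
  candidate A: E = 10.34 GPa, ρ = 726.0 kg/m³
  candidate F: E = 183.6 GPa, ρ = 8020 kg/m³
  candidate J: E = 128.0 GPa, ρ = 8960 kg/m³
  candidate A: M = 4.43×10⁻³
  candidate B: M = 3.20×10⁻³
  candidate F: M = 1.69×10⁻³
  candidate J: M = 1.26×10⁻³
Candidate A ranks first.

candidate A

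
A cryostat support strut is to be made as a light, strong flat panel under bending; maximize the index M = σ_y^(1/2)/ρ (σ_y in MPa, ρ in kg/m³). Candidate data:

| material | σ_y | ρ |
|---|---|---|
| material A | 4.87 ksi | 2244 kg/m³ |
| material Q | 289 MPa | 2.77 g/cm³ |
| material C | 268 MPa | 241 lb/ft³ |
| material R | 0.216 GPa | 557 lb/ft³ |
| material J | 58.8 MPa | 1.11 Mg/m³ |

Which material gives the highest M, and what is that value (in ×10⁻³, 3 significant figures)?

Convert each candidate to consistent units, then evaluate M:
  material A: σ_y = 33.58 MPa, ρ = 2244 kg/m³
  material Q: σ_y = 289.0 MPa, ρ = 2770 kg/m³
  material C: σ_y = 268.0 MPa, ρ = 3860 kg/m³
  material R: σ_y = 216.0 MPa, ρ = 8922 kg/m³
  material J: σ_y = 58.80 MPa, ρ = 1110 kg/m³
  material J: M = 6.91×10⁻³
  material Q: M = 6.14×10⁻³
  material C: M = 4.24×10⁻³
  material A: M = 2.58×10⁻³
  material R: M = 1.65×10⁻³
Material J ranks first.

material J, M = 6.91×10⁻³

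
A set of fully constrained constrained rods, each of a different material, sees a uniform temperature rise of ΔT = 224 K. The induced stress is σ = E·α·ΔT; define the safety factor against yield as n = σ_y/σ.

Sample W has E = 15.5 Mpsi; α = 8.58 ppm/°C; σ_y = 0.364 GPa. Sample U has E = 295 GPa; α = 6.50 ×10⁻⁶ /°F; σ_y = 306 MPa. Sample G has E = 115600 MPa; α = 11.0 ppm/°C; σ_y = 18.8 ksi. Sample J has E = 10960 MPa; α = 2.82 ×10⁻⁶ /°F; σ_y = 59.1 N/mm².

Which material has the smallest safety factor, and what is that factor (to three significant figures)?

sample U, n = 0.396

Converting E to GPa, α to ×10⁻⁶/K, σ_y to MPa, then σ and n for each:
  sample W: E = 106.9, α = 8.58, σ_y = 364.0 → σ = 205 MPa, n = 1.77
  sample U: E = 295.0, α = 11.7, σ_y = 306.0 → σ = 773 MPa, n = 0.396
  sample G: E = 115.6, α = 11.0, σ_y = 129.6 → σ = 285 MPa, n = 0.455
  sample J: E = 10.96, α = 5.08, σ_y = 59.10 → σ = 12.5 MPa, n = 4.74
Smallest n: sample U with n = 0.396.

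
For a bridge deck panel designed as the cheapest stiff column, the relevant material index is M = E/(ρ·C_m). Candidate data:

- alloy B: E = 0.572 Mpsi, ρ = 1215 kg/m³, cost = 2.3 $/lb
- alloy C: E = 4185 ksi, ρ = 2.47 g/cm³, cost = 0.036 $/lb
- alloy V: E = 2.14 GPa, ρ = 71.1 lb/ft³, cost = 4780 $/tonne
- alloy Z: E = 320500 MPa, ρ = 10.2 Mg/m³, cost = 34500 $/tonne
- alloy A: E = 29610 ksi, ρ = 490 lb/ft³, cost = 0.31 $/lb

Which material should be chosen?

Putting every candidate on a common basis:
  alloy B: E = 3.944 GPa, ρ = 1215 kg/m³, cost = 5.071 $/kg
  alloy C: E = 28.85 GPa, ρ = 2470 kg/m³, cost = 0.07937 $/kg
  alloy V: E = 2.140 GPa, ρ = 1139 kg/m³, cost = 4.780 $/kg
  alloy Z: E = 320.5 GPa, ρ = 10200 kg/m³, cost = 34.50 $/kg
  alloy A: E = 204.2 GPa, ρ = 7849 kg/m³, cost = 0.6834 $/kg
  alloy C: M = 147 MN·m per $
  alloy A: M = 38.1 MN·m per $
  alloy Z: M = 0.911 MN·m per $
  alloy B: M = 0.640 MN·m per $
  alloy V: M = 0.393 MN·m per $
Highest index: alloy C.

alloy C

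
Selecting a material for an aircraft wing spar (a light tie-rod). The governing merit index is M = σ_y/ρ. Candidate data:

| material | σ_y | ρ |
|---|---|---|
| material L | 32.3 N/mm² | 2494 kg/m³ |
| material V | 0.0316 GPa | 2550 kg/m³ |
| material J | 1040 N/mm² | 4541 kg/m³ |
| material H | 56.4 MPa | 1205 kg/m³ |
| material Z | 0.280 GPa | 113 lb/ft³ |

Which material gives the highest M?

In SI units:
  material L: σ_y = 32.30 MPa, ρ = 2494 kg/m³
  material V: σ_y = 31.60 MPa, ρ = 2550 kg/m³
  material J: σ_y = 1040 MPa, ρ = 4541 kg/m³
  material H: σ_y = 56.40 MPa, ρ = 1205 kg/m³
  material Z: σ_y = 280.0 MPa, ρ = 1810 kg/m³
  material J: M = 229 kN·m/kg
  material Z: M = 155 kN·m/kg
  material H: M = 46.8 kN·m/kg
  material L: M = 13.0 kN·m/kg
  material V: M = 12.4 kN·m/kg
Material J ranks first.

material J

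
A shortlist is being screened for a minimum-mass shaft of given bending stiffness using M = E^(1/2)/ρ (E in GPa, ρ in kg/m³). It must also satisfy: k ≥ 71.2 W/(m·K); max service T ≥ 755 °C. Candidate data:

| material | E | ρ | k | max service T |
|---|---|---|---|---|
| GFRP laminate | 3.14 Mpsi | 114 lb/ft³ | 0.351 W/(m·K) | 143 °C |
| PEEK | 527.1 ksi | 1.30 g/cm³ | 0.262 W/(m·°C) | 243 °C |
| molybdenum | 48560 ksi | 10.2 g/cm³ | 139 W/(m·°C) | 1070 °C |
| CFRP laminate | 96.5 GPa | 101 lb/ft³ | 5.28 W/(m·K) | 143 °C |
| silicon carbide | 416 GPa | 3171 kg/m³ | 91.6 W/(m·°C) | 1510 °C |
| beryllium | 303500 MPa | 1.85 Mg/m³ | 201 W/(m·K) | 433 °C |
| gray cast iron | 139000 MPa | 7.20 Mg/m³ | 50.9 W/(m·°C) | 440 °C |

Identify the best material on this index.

Screen on constraints: k ≥ 71.2 W/(m·K); max service T ≥ 755 °C. Survivors: molybdenum, silicon carbide.
Convert each candidate to consistent units, then evaluate M:
  molybdenum: E = 334.8 GPa, ρ = 10200 kg/m³
  silicon carbide: E = 416.0 GPa, ρ = 3171 kg/m³
  silicon carbide: M = 6.43×10⁻³
  molybdenum: M = 1.79×10⁻³
The maximum is for silicon carbide.

silicon carbide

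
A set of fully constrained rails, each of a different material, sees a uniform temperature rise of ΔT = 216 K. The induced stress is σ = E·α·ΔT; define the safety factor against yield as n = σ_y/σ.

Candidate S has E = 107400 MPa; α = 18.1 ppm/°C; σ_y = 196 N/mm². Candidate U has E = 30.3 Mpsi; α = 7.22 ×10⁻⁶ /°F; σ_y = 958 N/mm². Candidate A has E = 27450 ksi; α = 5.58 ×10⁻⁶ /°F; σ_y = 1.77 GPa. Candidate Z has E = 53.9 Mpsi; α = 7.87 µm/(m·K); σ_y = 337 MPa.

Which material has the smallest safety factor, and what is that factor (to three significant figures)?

In consistent units (E in GPa, α in ×10⁻⁶/K, σ_y in MPa):
  candidate S: E = 107.4, α = 18.1, σ_y = 196.0 → σ = 420 MPa, n = 0.467
  candidate U: E = 208.9, α = 13.0, σ_y = 958.0 → σ = 586 MPa, n = 1.63
  candidate A: E = 189.3, α = 10.0, σ_y = 1770 → σ = 411 MPa, n = 4.31
  candidate Z: E = 371.6, α = 7.87, σ_y = 337.0 → σ = 632 MPa, n = 0.533
The minimum is candidate S at n = 0.467.

candidate S, n = 0.467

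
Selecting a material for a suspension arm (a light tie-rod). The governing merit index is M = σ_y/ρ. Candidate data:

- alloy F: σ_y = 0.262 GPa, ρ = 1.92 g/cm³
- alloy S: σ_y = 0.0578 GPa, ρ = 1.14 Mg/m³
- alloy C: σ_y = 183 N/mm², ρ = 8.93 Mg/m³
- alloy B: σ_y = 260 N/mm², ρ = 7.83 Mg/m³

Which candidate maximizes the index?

In SI units:
  alloy F: σ_y = 262.0 MPa, ρ = 1920 kg/m³
  alloy S: σ_y = 57.80 MPa, ρ = 1140 kg/m³
  alloy C: σ_y = 183.0 MPa, ρ = 8930 kg/m³
  alloy B: σ_y = 260.0 MPa, ρ = 7830 kg/m³
  alloy F: M = 136 kN·m/kg
  alloy S: M = 50.7 kN·m/kg
  alloy B: M = 33.2 kN·m/kg
  alloy C: M = 20.5 kN·m/kg
The maximum is for alloy F.

alloy F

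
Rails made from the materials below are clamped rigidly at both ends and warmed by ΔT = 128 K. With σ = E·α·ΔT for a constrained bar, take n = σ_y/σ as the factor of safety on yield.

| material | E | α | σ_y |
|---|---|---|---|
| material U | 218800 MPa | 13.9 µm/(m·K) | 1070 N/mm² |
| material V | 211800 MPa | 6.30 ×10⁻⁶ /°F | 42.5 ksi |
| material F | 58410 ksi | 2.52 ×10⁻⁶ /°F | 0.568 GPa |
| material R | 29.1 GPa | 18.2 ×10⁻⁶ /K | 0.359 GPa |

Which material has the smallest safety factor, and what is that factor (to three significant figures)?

Converting E to GPa, α to ×10⁻⁶/K, σ_y to MPa, then σ and n for each:
  material U: E = 218.8, α = 13.9, σ_y = 1070 → σ = 389 MPa, n = 2.75
  material V: E = 211.8, α = 11.3, σ_y = 293.0 → σ = 307 MPa, n = 0.953
  material F: E = 402.7, α = 4.54, σ_y = 568.0 → σ = 234 MPa, n = 2.43
  material R: E = 29.10, α = 18.2, σ_y = 359.0 → σ = 67.8 MPa, n = 5.30
Material V has the lowest safety factor, n = 0.953.

material V, n = 0.953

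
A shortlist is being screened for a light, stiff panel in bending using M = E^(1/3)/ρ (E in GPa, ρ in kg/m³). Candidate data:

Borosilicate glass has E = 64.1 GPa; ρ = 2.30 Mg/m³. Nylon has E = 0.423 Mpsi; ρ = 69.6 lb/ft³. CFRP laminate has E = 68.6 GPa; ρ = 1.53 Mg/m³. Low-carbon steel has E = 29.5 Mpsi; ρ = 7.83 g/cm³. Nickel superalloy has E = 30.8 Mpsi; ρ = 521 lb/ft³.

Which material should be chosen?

After converting to SI:
  borosilicate glass: E = 64.10 GPa, ρ = 2300 kg/m³
  nylon: E = 2.916 GPa, ρ = 1115 kg/m³
  CFRP laminate: E = 68.60 GPa, ρ = 1530 kg/m³
  low-carbon steel: E = 203.4 GPa, ρ = 7830 kg/m³
  nickel superalloy: E = 212.4 GPa, ρ = 8346 kg/m³
  CFRP laminate: M = 2.68×10⁻³
  borosilicate glass: M = 1.74×10⁻³
  nylon: M = 1.28×10⁻³
  low-carbon steel: M = 0.751×10⁻³
  nickel superalloy: M = 0.715×10⁻³
Highest index: CFRP laminate.

CFRP laminate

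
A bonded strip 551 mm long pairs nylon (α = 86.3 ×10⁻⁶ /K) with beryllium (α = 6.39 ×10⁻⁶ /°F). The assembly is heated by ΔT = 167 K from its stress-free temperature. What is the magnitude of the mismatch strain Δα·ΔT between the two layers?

0.0125

beryllium: α = 6.39×10⁻⁶/°F × 9/5 = 11.5×10⁻⁶/K.
Δα = |86.3 − 11.5|×10⁻⁶/K = 74.8×10⁻⁶/K.
Mismatch strain = Δα·ΔT = 74.8×10⁻⁶ × 167.0 = 0.0125.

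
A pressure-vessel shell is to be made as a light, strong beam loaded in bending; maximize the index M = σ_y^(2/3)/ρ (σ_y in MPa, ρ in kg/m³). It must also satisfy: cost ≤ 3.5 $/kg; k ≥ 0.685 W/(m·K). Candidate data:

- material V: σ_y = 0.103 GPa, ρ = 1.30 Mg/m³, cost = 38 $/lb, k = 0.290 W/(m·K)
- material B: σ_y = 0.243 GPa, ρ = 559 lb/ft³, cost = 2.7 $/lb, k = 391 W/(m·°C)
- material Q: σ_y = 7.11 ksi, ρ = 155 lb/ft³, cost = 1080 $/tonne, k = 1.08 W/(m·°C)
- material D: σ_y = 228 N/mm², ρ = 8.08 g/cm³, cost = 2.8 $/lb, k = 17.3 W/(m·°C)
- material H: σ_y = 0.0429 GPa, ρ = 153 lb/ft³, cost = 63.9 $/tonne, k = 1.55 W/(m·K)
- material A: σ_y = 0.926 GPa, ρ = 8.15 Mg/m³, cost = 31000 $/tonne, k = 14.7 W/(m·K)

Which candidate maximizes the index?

Screen on constraints: cost ≤ 3.5 $/kg; k ≥ 0.685 W/(m·K). Survivors: material Q, material H.
In SI units:
  material Q: σ_y = 49.02 MPa, ρ = 2483 kg/m³
  material H: σ_y = 42.90 MPa, ρ = 2451 kg/m³
  material Q: M = 5.39×10⁻³
  material H: M = 5.00×10⁻³
Material Q has the largest M.

material Q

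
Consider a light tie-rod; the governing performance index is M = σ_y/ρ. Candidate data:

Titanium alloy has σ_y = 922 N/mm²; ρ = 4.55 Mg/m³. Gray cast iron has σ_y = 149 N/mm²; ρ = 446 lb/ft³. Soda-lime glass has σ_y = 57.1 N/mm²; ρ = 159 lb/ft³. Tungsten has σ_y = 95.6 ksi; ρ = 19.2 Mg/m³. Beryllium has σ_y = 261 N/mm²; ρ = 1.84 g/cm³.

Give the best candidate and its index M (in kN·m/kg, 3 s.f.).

Convert each candidate to consistent units, then evaluate M:
  titanium alloy: σ_y = 922.0 MPa, ρ = 4550 kg/m³
  gray cast iron: σ_y = 149.0 MPa, ρ = 7144 kg/m³
  soda-lime glass: σ_y = 57.10 MPa, ρ = 2547 kg/m³
  tungsten: σ_y = 659.1 MPa, ρ = 19200 kg/m³
  beryllium: σ_y = 261.0 MPa, ρ = 1840 kg/m³
  titanium alloy: M = 203 kN·m/kg
  beryllium: M = 142 kN·m/kg
  tungsten: M = 34.3 kN·m/kg
  soda-lime glass: M = 22.4 kN·m/kg
  gray cast iron: M = 20.9 kN·m/kg
The maximum is for titanium alloy.

titanium alloy, M = 203 kN·m/kg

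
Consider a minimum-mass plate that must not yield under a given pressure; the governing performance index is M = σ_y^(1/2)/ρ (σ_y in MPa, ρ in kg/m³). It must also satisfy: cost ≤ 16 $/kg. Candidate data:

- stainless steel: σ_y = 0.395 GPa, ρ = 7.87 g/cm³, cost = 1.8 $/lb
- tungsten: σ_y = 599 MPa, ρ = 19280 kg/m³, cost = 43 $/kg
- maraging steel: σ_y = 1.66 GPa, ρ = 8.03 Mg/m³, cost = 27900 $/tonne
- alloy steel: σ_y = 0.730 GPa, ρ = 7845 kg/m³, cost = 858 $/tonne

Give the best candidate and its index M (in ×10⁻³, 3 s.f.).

Screen on constraints: cost ≤ 16 $/kg. Survivors: stainless steel, alloy steel.
In SI units:
  stainless steel: σ_y = 395.0 MPa, ρ = 7870 kg/m³
  alloy steel: σ_y = 730.0 MPa, ρ = 7845 kg/m³
  alloy steel: M = 3.44×10⁻³
  stainless steel: M = 2.53×10⁻³
Highest index: alloy steel.

alloy steel, M = 3.44×10⁻³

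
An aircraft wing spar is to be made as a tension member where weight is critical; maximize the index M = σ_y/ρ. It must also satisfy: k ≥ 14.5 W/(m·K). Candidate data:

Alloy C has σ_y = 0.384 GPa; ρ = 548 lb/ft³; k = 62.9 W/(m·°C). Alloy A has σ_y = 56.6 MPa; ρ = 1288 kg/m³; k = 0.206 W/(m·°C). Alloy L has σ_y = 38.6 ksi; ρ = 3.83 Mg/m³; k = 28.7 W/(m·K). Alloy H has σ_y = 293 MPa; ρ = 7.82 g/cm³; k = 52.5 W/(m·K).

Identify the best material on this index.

Screen on constraints: k ≥ 14.5 W/(m·K). Survivors: alloy C, alloy L, alloy H.
In SI units:
  alloy C: σ_y = 384.0 MPa, ρ = 8778 kg/m³
  alloy L: σ_y = 266.1 MPa, ρ = 3830 kg/m³
  alloy H: σ_y = 293.0 MPa, ρ = 7820 kg/m³
  alloy L: M = 69.5 kN·m/kg
  alloy C: M = 43.7 kN·m/kg
  alloy H: M = 37.5 kN·m/kg
The maximum is for alloy L.

alloy L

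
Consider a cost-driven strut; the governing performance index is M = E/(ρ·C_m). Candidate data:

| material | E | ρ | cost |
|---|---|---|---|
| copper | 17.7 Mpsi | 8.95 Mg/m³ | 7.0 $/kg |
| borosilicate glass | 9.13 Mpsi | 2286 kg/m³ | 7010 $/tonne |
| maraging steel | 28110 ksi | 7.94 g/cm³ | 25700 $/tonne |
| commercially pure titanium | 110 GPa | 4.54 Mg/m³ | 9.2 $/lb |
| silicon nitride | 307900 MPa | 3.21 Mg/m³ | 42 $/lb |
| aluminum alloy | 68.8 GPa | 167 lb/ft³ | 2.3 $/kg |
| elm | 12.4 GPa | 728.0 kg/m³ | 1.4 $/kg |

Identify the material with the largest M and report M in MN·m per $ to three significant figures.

In SI units:
  copper: E = 122.0 GPa, ρ = 8950 kg/m³, cost = 7.000 $/kg
  borosilicate glass: E = 62.95 GPa, ρ = 2286 kg/m³, cost = 7.010 $/kg
  maraging steel: E = 193.8 GPa, ρ = 7940 kg/m³, cost = 25.70 $/kg
  commercially pure titanium: E = 110.0 GPa, ρ = 4540 kg/m³, cost = 20.28 $/kg
  silicon nitride: E = 307.9 GPa, ρ = 3210 kg/m³, cost = 92.59 $/kg
  aluminum alloy: E = 68.80 GPa, ρ = 2675 kg/m³, cost = 2.300 $/kg
  elm: E = 12.40 GPa, ρ = 728.0 kg/m³, cost = 1.400 $/kg
  elm: M = 12.2 MN·m per $
  aluminum alloy: M = 11.2 MN·m per $
  borosilicate glass: M = 3.93 MN·m per $
  copper: M = 1.95 MN·m per $
  commercially pure titanium: M = 1.19 MN·m per $
  silicon nitride: M = 1.04 MN·m per $
  maraging steel: M = 0.950 MN·m per $
Elm ranks first.

elm, M = 12.2 MN·m per $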